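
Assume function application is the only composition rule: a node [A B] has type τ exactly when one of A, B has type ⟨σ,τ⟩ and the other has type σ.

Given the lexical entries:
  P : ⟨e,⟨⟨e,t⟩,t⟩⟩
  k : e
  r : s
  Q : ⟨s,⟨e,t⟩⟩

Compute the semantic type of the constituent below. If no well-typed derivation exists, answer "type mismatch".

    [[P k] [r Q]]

[P k]: ⟨e,⟨⟨e,t⟩,t⟩⟩ applied to e yields ⟨⟨e,t⟩,t⟩.
[r Q]: ⟨s,⟨e,t⟩⟩ applied to s yields ⟨e,t⟩.
[[P k] [r Q]]: ⟨⟨e,t⟩,t⟩ applied to ⟨e,t⟩ yields t.

t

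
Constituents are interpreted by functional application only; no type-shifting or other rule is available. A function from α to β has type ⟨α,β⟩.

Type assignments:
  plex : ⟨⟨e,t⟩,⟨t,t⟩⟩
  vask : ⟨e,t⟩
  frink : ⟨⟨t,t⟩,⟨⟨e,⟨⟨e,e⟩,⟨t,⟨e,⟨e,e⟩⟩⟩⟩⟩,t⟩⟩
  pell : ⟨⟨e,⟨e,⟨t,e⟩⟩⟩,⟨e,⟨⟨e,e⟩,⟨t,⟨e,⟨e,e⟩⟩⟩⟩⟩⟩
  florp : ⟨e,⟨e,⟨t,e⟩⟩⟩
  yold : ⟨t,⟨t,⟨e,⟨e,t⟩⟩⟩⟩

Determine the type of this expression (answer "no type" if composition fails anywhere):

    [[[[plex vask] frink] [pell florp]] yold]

[plex vask]: plex is ⟨⟨e,t⟩,⟨t,t⟩⟩, vask is ⟨e,t⟩; result ⟨t,t⟩.
[[plex vask] frink]: frink is ⟨⟨t,t⟩,⟨⟨e,⟨⟨e,e⟩,⟨t,⟨e,⟨e,e⟩⟩⟩⟩⟩,t⟩⟩, [plex vask] is ⟨t,t⟩; result ⟨⟨e,⟨⟨e,e⟩,⟨t,⟨e,⟨e,e⟩⟩⟩⟩⟩,t⟩.
[pell florp]: pell is ⟨⟨e,⟨e,⟨t,e⟩⟩⟩,⟨e,⟨⟨e,e⟩,⟨t,⟨e,⟨e,e⟩⟩⟩⟩⟩⟩, florp is ⟨e,⟨e,⟨t,e⟩⟩⟩; result ⟨e,⟨⟨e,e⟩,⟨t,⟨e,⟨e,e⟩⟩⟩⟩⟩.
[[[plex vask] frink] [pell florp]]: [[plex vask] frink] is ⟨⟨e,⟨⟨e,e⟩,⟨t,⟨e,⟨e,e⟩⟩⟩⟩⟩,t⟩, [pell florp] is ⟨e,⟨⟨e,e⟩,⟨t,⟨e,⟨e,e⟩⟩⟩⟩⟩; result t.
[[[[plex vask] frink] [pell florp]] yold]: yold is ⟨t,⟨t,⟨e,⟨e,t⟩⟩⟩⟩, [[[plex vask] frink] [pell florp]] is t; result ⟨t,⟨e,⟨e,t⟩⟩⟩.

⟨t,⟨e,⟨e,t⟩⟩⟩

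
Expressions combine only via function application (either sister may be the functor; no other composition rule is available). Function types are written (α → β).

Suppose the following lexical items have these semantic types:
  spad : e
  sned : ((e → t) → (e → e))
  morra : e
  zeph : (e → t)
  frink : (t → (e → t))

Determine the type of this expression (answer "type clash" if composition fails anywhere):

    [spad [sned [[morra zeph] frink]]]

[morra zeph]: (e → t) applied to e yields t.
[[morra zeph] frink]: (t → (e → t)) applied to t yields (e → t).
[sned [[morra zeph] frink]]: ((e → t) → (e → e)) applied to (e → t) yields (e → e).
[spad [sned [[morra zeph] frink]]]: (e → e) applied to e yields e.

e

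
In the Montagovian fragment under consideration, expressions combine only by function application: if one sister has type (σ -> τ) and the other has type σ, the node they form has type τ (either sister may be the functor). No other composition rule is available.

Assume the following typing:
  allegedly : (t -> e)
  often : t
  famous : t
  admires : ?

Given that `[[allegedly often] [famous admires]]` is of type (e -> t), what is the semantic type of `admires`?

(t -> (e -> (e -> t)))

For [[allegedly often] [famous admires]] to have type (e -> t) with [allegedly often] of type e, [famous admires] must be the function: [famous admires] : (e -> (e -> t)).
For [famous admires] to have type (e -> (e -> t)) with famous of type t, admires must be the function: admires : (t -> (e -> (e -> t))).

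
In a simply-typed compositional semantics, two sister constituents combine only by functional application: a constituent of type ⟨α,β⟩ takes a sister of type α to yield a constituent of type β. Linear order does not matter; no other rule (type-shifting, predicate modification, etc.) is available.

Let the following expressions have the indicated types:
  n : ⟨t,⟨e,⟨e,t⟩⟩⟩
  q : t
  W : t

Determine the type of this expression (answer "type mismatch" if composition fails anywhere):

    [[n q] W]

type mismatch

[n q] — n of type ⟨t,⟨e,⟨e,t⟩⟩⟩ combines with q of type t: type ⟨e,⟨e,t⟩⟩.
At [[n q] W]: neither ⟨e,⟨e,t⟩⟩ nor t can take the other as argument; the node is ill-typed.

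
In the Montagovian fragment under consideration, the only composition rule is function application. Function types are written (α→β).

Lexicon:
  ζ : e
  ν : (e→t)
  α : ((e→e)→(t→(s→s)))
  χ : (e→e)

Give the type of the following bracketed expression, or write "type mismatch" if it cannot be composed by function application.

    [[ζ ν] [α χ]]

At [ζ ν], ν : (e→t) takes ζ : e, giving t.
At [α χ], α : ((e→e)→(t→(s→s))) takes χ : (e→e), giving (t→(s→s)).
At [[ζ ν] [α χ]], [α χ] : (t→(s→s)) takes [ζ ν] : t, giving (s→s).

(s→s)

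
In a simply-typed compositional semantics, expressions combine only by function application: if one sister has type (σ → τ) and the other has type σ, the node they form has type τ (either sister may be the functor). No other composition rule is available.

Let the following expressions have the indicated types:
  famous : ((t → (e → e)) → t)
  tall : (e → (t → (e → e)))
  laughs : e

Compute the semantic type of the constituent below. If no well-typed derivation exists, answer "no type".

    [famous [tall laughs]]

[tall laughs]: (e → (t → (e → e))) applied to e yields (t → (e → e)).
[famous [tall laughs]]: ((t → (e → e)) → t) applied to (t → (e → e)) yields t.

t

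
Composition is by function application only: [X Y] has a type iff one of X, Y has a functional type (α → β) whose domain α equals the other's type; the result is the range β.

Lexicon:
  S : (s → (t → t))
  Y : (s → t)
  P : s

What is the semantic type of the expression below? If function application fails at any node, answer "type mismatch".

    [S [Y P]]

[Y P]: functor Y : (s → t), argument P : s; result t.
At [S [Y P]]: neither (s → (t → t)) nor t can take the other as argument; the node is ill-typed.

type mismatch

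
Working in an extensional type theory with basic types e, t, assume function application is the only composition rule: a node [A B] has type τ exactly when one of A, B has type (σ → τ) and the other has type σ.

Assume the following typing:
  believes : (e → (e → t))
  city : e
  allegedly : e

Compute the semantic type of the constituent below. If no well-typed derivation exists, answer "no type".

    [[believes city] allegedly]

t

[believes city] — believes of type (e → (e → t)) combines with city of type e: type (e → t).
[[believes city] allegedly] — [believes city] of type (e → t) combines with allegedly of type e: type t.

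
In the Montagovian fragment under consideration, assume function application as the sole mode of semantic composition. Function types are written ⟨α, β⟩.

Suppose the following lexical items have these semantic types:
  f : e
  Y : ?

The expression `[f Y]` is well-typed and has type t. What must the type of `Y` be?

⟨e, t⟩

For [f Y] to have type t with f of type e, Y must be the function: Y : ⟨e, t⟩.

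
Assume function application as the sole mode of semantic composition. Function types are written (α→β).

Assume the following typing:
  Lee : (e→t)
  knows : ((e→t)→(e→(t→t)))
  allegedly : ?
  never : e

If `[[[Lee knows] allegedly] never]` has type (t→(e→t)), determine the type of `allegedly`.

((e→(t→t))→(e→(t→(e→t))))

For [[[Lee knows] allegedly] never] to have type (t→(e→t)) with never of type e, [[Lee knows] allegedly] must be the function: [[Lee knows] allegedly] : (e→(t→(e→t))).
For [[Lee knows] allegedly] to have type (e→(t→(e→t))) with [Lee knows] of type (e→(t→t)), allegedly must be the function: allegedly : ((e→(t→t))→(e→(t→(e→t)))).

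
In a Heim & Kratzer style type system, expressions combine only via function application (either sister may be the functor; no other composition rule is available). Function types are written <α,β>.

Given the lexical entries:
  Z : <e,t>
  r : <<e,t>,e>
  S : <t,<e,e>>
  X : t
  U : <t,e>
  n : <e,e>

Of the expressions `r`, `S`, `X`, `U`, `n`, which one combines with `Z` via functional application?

r — combines: r : <<e,t>,e> takes Z : <e,t> as argument, giving e.
S : <t,<e,e>> — no; Z wants e, and S wants t.
X : t — no; Z wants e, and X wants nothing (atomic).
U : <t,e> — no; Z wants e, and U wants t.
n : <e,e> — no; Z wants e, and n wants e.

r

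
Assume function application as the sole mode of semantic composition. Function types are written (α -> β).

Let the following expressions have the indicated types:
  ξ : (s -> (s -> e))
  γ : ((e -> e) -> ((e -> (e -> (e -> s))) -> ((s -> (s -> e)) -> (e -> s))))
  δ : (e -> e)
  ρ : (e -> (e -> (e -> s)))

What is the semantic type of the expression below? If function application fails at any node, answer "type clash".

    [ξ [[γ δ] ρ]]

(e -> s)

[γ δ]: functor γ : ((e -> e) -> ((e -> (e -> (e -> s))) -> ((s -> (s -> e)) -> (e -> s)))), argument δ : (e -> e); result ((e -> (e -> (e -> s))) -> ((s -> (s -> e)) -> (e -> s))).
[[γ δ] ρ]: functor [γ δ] : ((e -> (e -> (e -> s))) -> ((s -> (s -> e)) -> (e -> s))), argument ρ : (e -> (e -> (e -> s))); result ((s -> (s -> e)) -> (e -> s)).
[ξ [[γ δ] ρ]]: functor [[γ δ] ρ] : ((s -> (s -> e)) -> (e -> s)), argument ξ : (s -> (s -> e)); result (e -> s).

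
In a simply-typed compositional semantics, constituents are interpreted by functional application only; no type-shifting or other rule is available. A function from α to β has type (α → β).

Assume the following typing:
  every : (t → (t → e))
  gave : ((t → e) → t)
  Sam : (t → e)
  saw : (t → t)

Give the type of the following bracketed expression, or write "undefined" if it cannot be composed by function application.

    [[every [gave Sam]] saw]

undefined

At [gave Sam], gave : ((t → e) → t) takes Sam : (t → e), giving t.
At [every [gave Sam]], every : (t → (t → e)) takes [gave Sam] : t, giving (t → e).
[[every [gave Sam]] saw]: (t → e) with (t → t) — neither is a function whose domain matches the other; composition fails here.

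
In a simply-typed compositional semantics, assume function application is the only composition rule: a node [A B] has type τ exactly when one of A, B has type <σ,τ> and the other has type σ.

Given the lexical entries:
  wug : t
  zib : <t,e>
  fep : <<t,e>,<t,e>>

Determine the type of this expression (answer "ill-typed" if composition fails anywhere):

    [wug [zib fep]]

[zib fep]: <<t,e>,<t,e>> applied to <t,e> yields <t,e>.
[wug [zib fep]]: <t,e> applied to t yields e.

e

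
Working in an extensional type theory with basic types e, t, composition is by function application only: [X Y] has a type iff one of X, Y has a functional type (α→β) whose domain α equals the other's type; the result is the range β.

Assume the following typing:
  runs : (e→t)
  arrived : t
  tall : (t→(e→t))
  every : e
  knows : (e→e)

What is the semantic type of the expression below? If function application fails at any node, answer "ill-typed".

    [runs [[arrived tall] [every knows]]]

ill-typed

[arrived tall] — tall of type (t→(e→t)) combines with arrived of type t: type (e→t).
[every knows] — knows of type (e→e) combines with every of type e: type e.
[[arrived tall] [every knows]] — [arrived tall] of type (e→t) combines with [every knows] of type e: type t.
[runs [[arrived tall] [every knows]]]: (e→t) with t — neither is a function whose domain matches the other; composition fails here.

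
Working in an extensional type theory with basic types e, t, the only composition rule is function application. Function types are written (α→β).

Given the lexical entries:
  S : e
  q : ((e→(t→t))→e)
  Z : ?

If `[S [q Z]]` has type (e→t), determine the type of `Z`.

For [S [q Z]] to have type (e→t) with S of type e, [q Z] must be the function: [q Z] : (e→(e→t)).
For [q Z] to have type (e→(e→t)) with q of type ((e→(t→t))→e), Z must be the function: Z : (((e→(t→t))→e)→(e→(e→t))).

(((e→(t→t))→e)→(e→(e→t)))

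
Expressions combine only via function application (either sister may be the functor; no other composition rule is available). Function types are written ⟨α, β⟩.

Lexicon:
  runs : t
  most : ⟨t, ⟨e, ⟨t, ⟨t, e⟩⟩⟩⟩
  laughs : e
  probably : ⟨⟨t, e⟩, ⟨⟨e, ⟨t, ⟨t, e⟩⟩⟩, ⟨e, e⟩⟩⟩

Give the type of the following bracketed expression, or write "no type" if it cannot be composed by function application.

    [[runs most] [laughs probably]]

At [runs most], most : ⟨t, ⟨e, ⟨t, ⟨t, e⟩⟩⟩⟩ takes runs : t, giving ⟨e, ⟨t, ⟨t, e⟩⟩⟩.
At [laughs probably]: neither e nor ⟨⟨t, e⟩, ⟨⟨e, ⟨t, ⟨t, e⟩⟩⟩, ⟨e, e⟩⟩⟩ can take the other as argument; the node is ill-typed.

no type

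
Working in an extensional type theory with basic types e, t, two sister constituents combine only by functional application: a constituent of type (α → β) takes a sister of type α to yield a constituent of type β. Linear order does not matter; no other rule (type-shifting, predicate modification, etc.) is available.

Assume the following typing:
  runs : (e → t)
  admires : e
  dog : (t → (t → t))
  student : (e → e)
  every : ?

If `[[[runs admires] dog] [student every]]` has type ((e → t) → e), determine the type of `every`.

For [[[runs admires] dog] [student every]] to have type ((e → t) → e) with [[runs admires] dog] of type (t → t), [student every] must be the function: [student every] : ((t → t) → ((e → t) → e)).
For [student every] to have type ((t → t) → ((e → t) → e)) with student of type (e → e), every must be the function: every : ((e → e) → ((t → t) → ((e → t) → e))).

((e → e) → ((t → t) → ((e → t) → e)))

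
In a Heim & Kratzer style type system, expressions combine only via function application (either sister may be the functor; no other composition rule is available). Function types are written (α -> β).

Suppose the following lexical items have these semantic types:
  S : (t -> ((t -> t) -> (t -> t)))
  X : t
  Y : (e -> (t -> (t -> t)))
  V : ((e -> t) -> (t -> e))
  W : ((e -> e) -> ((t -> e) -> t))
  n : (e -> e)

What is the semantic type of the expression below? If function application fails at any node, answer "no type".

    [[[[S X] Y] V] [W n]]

no type

[S X] — S of type (t -> ((t -> t) -> (t -> t))) combines with X of type t: type ((t -> t) -> (t -> t)).
[[S X] Y]: ((t -> t) -> (t -> t)) and (e -> (t -> (t -> t))) cannot combine by function application — type clash.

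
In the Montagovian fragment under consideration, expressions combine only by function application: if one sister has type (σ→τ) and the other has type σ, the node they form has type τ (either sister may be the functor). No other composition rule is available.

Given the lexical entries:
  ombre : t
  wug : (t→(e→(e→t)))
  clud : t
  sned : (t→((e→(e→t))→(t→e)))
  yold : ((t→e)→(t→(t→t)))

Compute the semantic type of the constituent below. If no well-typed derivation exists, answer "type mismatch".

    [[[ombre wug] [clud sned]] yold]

[ombre wug]: functor wug : (t→(e→(e→t))), argument ombre : t; result (e→(e→t)).
[clud sned]: functor sned : (t→((e→(e→t))→(t→e))), argument clud : t; result ((e→(e→t))→(t→e)).
[[ombre wug] [clud sned]]: functor [clud sned] : ((e→(e→t))→(t→e)), argument [ombre wug] : (e→(e→t)); result (t→e).
[[[ombre wug] [clud sned]] yold]: functor yold : ((t→e)→(t→(t→t))), argument [[ombre wug] [clud sned]] : (t→e); result (t→(t→t)).

(t→(t→t))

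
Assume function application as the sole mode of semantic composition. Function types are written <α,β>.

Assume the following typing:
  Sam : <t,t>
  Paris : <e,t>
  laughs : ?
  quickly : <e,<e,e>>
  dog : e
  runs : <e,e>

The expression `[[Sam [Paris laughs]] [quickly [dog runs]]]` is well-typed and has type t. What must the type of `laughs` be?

<<e,t>,<<t,t>,<<e,e>,t>>>

[[Sam [Paris laughs]] [quickly [dog runs]]] must have type t. The sister [quickly [dog runs]] has type <e,e>; that is not a function onto t, so [Sam [Paris laughs]] must be the functor, of type <<e,e>,t>.
[Sam [Paris laughs]] must have type <<e,e>,t>. The sister Sam has type <t,t>; that is not a function onto <<e,e>,t>, so [Paris laughs] must be the functor, of type <<t,t>,<<e,e>,t>>.
[Paris laughs] must have type <<t,t>,<<e,e>,t>>. The sister Paris has type <e,t>; that is not a function onto <<t,t>,<<e,e>,t>>, so laughs must be the functor, of type <<e,t>,<<t,t>,<<e,e>,t>>>.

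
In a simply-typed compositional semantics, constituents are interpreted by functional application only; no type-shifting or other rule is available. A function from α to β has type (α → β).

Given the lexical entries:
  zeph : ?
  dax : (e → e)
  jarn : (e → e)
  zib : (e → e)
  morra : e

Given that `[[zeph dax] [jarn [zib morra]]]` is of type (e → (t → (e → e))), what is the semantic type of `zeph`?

[[zeph dax] [jarn [zib morra]]] must have type (e → (t → (e → e))). The sister [jarn [zib morra]] has type e; that is not a function onto (e → (t → (e → e))), so [zeph dax] must be the functor, of type (e → (e → (t → (e → e)))).
[zeph dax] must have type (e → (e → (t → (e → e)))). The sister dax has type (e → e); that is not a function onto (e → (e → (t → (e → e)))), so zeph must be the functor, of type ((e → e) → (e → (e → (t → (e → e))))).

((e → e) → (e → (e → (t → (e → e)))))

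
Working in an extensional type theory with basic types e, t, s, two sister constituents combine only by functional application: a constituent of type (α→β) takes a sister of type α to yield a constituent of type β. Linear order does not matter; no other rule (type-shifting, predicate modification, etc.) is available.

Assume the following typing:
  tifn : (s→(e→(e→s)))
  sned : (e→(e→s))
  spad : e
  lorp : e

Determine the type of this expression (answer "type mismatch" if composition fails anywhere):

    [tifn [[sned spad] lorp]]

(e→(e→s))

[sned spad]: sned is (e→(e→s)), spad is e; result (e→s).
[[sned spad] lorp]: [sned spad] is (e→s), lorp is e; result s.
[tifn [[sned spad] lorp]]: tifn is (s→(e→(e→s))), [[sned spad] lorp] is s; result (e→(e→s)).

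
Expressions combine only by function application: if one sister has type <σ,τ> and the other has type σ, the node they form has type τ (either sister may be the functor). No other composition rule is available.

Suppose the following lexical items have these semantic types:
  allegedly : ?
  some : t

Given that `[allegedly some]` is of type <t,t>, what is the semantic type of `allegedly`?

<t,<t,t>>

[allegedly some] is required to be <t,t>. some : t cannot yield <t,t> as functor, so allegedly : <t,<t,t>>.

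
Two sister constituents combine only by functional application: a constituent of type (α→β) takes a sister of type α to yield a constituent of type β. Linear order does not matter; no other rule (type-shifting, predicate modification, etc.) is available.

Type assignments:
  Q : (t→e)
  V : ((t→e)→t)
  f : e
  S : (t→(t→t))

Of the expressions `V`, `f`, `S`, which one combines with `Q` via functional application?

V

V — combines: V : ((t→e)→t) takes Q : (t→e) as argument, giving t.
f : e — neither side's domain matches the other.
S : (t→(t→t)) — neither side's domain matches the other.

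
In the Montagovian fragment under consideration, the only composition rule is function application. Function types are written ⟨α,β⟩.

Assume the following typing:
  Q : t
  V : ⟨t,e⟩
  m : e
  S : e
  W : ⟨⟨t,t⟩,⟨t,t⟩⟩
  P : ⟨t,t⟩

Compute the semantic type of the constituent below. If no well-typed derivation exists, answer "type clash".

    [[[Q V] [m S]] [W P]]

[Q V]: V is ⟨t,e⟩, Q is t; result e.
[m S]: e with e — neither is a function whose domain matches the other; composition fails here.

type clash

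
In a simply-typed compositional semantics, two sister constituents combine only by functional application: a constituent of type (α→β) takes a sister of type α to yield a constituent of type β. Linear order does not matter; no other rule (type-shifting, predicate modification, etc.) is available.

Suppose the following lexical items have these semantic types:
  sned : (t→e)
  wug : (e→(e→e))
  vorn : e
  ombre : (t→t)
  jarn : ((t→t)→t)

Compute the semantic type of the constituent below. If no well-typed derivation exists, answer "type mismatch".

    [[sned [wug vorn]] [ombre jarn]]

type mismatch

[wug vorn]: functor wug : (e→(e→e)), argument vorn : e; result (e→e).
[sned [wug vorn]]: (t→e) and (e→e) cannot combine by function application — type clash.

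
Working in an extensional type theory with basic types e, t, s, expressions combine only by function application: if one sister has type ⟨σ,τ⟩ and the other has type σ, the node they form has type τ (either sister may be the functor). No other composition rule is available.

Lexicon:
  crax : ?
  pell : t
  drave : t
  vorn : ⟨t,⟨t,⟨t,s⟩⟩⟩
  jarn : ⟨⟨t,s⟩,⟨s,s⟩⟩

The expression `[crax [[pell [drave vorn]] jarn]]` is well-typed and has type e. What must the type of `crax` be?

⟨⟨s,s⟩,e⟩

At [crax [[pell [drave vorn]] jarn]] (required: e): [[pell [drave vorn]] jarn] is ⟨s,s⟩, which is not a function with range e; hence crax is the functor — type ⟨⟨s,s⟩,e⟩.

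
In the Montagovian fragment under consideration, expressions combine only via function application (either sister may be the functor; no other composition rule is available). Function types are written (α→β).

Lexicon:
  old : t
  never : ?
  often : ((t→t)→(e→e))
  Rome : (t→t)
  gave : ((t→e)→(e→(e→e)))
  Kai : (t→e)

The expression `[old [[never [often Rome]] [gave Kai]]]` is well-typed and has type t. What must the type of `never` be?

((e→e)→((e→(e→e))→(t→t)))

[old [[never [often Rome]] [gave Kai]]] is required to be t. old : t cannot yield t as functor, so [[never [often Rome]] [gave Kai]] : (t→t).
[[never [often Rome]] [gave Kai]] is required to be (t→t). [gave Kai] : (e→(e→e)) cannot yield (t→t) as functor, so [never [often Rome]] : ((e→(e→e))→(t→t)).
[never [often Rome]] is required to be ((e→(e→e))→(t→t)). [often Rome] : (e→e) cannot yield ((e→(e→e))→(t→t)) as functor, so never : ((e→e)→((e→(e→e))→(t→t))).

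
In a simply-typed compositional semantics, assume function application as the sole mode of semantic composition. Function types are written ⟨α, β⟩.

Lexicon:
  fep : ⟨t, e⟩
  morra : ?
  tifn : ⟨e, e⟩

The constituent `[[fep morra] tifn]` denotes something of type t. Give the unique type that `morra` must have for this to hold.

⟨⟨t, e⟩, ⟨⟨e, e⟩, t⟩⟩

At [[fep morra] tifn] (required: t): tifn is ⟨e, e⟩, which is not a function with range t; hence [fep morra] is the functor — type ⟨⟨e, e⟩, t⟩.
At [fep morra] (required: ⟨⟨e, e⟩, t⟩): fep is ⟨t, e⟩, which is not a function with range ⟨⟨e, e⟩, t⟩; hence morra is the functor — type ⟨⟨t, e⟩, ⟨⟨e, e⟩, t⟩⟩.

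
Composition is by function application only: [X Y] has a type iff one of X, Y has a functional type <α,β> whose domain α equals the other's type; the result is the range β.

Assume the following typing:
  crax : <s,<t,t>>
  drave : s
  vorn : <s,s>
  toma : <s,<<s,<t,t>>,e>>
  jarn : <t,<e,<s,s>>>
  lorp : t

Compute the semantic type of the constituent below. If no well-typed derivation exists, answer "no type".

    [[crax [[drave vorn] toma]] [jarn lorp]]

[drave vorn]: <s,s> applied to s yields s.
[[drave vorn] toma]: <s,<<s,<t,t>>,e>> applied to s yields <<s,<t,t>>,e>.
[crax [[drave vorn] toma]]: <<s,<t,t>>,e> applied to <s,<t,t>> yields e.
[jarn lorp]: <t,<e,<s,s>>> applied to t yields <e,<s,s>>.
[[crax [[drave vorn] toma]] [jarn lorp]]: <e,<s,s>> applied to e yields <s,s>.

<s,s>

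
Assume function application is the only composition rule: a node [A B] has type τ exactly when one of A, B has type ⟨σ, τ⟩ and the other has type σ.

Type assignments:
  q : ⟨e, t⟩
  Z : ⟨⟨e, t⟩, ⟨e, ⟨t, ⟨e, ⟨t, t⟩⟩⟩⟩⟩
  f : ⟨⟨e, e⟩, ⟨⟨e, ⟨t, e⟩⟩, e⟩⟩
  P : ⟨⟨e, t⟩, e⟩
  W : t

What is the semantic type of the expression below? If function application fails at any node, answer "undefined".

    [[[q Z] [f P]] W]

undefined

[q Z]: functor Z : ⟨⟨e, t⟩, ⟨e, ⟨t, ⟨e, ⟨t, t⟩⟩⟩⟩⟩, argument q : ⟨e, t⟩; result ⟨e, ⟨t, ⟨e, ⟨t, t⟩⟩⟩⟩.
[f P]: ⟨⟨e, e⟩, ⟨⟨e, ⟨t, e⟩⟩, e⟩⟩ and ⟨⟨e, t⟩, e⟩ cannot combine by function application — type clash.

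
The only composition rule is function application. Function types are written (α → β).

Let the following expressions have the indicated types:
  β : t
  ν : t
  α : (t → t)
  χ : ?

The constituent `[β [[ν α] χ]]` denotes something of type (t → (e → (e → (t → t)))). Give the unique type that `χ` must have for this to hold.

(t → (t → (t → (e → (e → (t → t))))))

At [β [[ν α] χ]] (required: (t → (e → (e → (t → t))))): β is t, which is not a function with range (t → (e → (e → (t → t)))); hence [[ν α] χ] is the functor — type (t → (t → (e → (e → (t → t))))).
At [[ν α] χ] (required: (t → (t → (e → (e → (t → t)))))): [ν α] is t, which is not a function with range (t → (t → (e → (e → (t → t))))); hence χ is the functor — type (t → (t → (t → (e → (e → (t → t)))))).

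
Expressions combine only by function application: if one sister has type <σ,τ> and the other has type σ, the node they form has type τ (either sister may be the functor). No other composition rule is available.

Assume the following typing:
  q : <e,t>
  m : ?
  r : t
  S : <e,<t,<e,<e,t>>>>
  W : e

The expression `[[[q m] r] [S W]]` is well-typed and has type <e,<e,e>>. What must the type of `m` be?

<<e,t>,<t,<<t,<e,<e,t>>>,<e,<e,e>>>>>

[[[q m] r] [S W]] is required to be <e,<e,e>>. [S W] : <t,<e,<e,t>>> cannot yield <e,<e,e>> as functor, so [[q m] r] : <<t,<e,<e,t>>>,<e,<e,e>>>.
[[q m] r] is required to be <<t,<e,<e,t>>>,<e,<e,e>>>. r : t cannot yield <<t,<e,<e,t>>>,<e,<e,e>>> as functor, so [q m] : <t,<<t,<e,<e,t>>>,<e,<e,e>>>>.
[q m] is required to be <t,<<t,<e,<e,t>>>,<e,<e,e>>>>. q : <e,t> cannot yield <t,<<t,<e,<e,t>>>,<e,<e,e>>>> as functor, so m : <<e,t>,<t,<<t,<e,<e,t>>>,<e,<e,e>>>>>.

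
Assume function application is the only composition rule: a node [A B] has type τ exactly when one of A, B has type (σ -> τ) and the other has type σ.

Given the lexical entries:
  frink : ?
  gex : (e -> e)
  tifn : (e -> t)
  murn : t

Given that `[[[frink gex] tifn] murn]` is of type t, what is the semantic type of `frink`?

At [[[frink gex] tifn] murn] (required: t): murn is t, which is not a function with range t; hence [[frink gex] tifn] is the functor — type (t -> t).
At [[frink gex] tifn] (required: (t -> t)): tifn is (e -> t), which is not a function with range (t -> t); hence [frink gex] is the functor — type ((e -> t) -> (t -> t)).
At [frink gex] (required: ((e -> t) -> (t -> t))): gex is (e -> e), which is not a function with range ((e -> t) -> (t -> t)); hence frink is the functor — type ((e -> e) -> ((e -> t) -> (t -> t))).

((e -> e) -> ((e -> t) -> (t -> t)))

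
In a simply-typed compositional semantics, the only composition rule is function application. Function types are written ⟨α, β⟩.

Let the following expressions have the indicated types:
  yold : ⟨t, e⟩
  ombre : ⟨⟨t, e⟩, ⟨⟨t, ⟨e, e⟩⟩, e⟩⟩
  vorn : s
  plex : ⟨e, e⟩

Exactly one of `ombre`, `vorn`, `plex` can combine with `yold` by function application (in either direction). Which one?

ombre — combines: ombre : ⟨⟨t, e⟩, ⟨⟨t, ⟨e, e⟩⟩, e⟩⟩ takes yold : ⟨t, e⟩ as argument, giving ⟨⟨t, ⟨e, e⟩⟩, e⟩.
vorn : s — does not combine with yold.
plex : ⟨e, e⟩ — does not combine with yold.

ombre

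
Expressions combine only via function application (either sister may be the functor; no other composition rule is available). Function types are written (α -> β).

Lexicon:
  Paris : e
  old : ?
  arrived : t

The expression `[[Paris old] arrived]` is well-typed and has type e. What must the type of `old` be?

(e -> (t -> e))

[[Paris old] arrived] must have type e. The sister arrived has type t; that is not a function onto e, so [Paris old] must be the functor, of type (t -> e).
[Paris old] must have type (t -> e). The sister Paris has type e; that is not a function onto (t -> e), so old must be the functor, of type (e -> (t -> e)).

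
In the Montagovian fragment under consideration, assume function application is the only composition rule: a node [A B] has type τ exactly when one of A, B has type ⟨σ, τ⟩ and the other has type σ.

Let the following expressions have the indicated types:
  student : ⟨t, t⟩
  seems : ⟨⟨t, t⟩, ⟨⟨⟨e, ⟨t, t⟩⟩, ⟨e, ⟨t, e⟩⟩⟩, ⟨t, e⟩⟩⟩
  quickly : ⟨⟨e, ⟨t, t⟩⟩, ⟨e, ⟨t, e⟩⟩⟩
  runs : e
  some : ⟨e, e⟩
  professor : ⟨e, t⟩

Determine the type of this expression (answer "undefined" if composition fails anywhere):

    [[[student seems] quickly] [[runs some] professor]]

e

[student seems]: functor seems : ⟨⟨t, t⟩, ⟨⟨⟨e, ⟨t, t⟩⟩, ⟨e, ⟨t, e⟩⟩⟩, ⟨t, e⟩⟩⟩, argument student : ⟨t, t⟩; result ⟨⟨⟨e, ⟨t, t⟩⟩, ⟨e, ⟨t, e⟩⟩⟩, ⟨t, e⟩⟩.
[[student seems] quickly]: functor [student seems] : ⟨⟨⟨e, ⟨t, t⟩⟩, ⟨e, ⟨t, e⟩⟩⟩, ⟨t, e⟩⟩, argument quickly : ⟨⟨e, ⟨t, t⟩⟩, ⟨e, ⟨t, e⟩⟩⟩; result ⟨t, e⟩.
[runs some]: functor some : ⟨e, e⟩, argument runs : e; result e.
[[runs some] professor]: functor professor : ⟨e, t⟩, argument [runs some] : e; result t.
[[[student seems] quickly] [[runs some] professor]]: functor [[student seems] quickly] : ⟨t, e⟩, argument [[runs some] professor] : t; result e.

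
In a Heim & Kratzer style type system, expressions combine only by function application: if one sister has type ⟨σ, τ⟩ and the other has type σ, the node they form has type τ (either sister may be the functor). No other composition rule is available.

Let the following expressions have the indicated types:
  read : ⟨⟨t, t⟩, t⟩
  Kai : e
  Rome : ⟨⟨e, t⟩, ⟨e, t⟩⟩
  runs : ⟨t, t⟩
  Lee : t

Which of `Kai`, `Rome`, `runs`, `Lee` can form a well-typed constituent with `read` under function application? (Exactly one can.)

Kai : e — does not combine with read.
Rome : ⟨⟨e, t⟩, ⟨e, t⟩⟩ — does not combine with read.
runs — combines: read : ⟨⟨t, t⟩, t⟩ takes runs : ⟨t, t⟩ as argument, giving t.
Lee : t — does not combine with read.

runs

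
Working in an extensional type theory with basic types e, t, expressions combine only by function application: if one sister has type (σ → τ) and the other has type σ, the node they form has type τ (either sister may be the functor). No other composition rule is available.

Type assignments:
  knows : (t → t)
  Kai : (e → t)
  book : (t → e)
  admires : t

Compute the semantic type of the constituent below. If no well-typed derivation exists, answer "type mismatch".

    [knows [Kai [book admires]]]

[book admires]: (t → e) applied to t yields e.
[Kai [book admires]]: (e → t) applied to e yields t.
[knows [Kai [book admires]]]: (t → t) applied to t yields t.

t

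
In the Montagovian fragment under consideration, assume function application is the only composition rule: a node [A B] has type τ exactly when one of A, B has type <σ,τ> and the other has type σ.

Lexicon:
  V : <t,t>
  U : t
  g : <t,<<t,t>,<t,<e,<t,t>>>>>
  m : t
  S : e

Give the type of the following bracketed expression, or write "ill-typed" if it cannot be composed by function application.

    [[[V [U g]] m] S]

<t,t>

[U g]: <t,<<t,t>,<t,<e,<t,t>>>>> applied to t yields <<t,t>,<t,<e,<t,t>>>>.
[V [U g]]: <<t,t>,<t,<e,<t,t>>>> applied to <t,t> yields <t,<e,<t,t>>>.
[[V [U g]] m]: <t,<e,<t,t>>> applied to t yields <e,<t,t>>.
[[[V [U g]] m] S]: <e,<t,t>> applied to e yields <t,t>.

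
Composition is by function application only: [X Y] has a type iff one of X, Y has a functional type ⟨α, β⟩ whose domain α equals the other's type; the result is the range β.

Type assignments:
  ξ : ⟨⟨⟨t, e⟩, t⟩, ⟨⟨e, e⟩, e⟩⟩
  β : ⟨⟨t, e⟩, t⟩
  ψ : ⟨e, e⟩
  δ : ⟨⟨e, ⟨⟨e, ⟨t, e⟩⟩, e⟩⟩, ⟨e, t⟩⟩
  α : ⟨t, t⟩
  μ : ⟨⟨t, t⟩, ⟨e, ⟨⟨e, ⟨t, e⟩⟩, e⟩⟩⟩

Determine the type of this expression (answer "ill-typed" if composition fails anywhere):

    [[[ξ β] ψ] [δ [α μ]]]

t

[ξ β]: functor ξ : ⟨⟨⟨t, e⟩, t⟩, ⟨⟨e, e⟩, e⟩⟩, argument β : ⟨⟨t, e⟩, t⟩; result ⟨⟨e, e⟩, e⟩.
[[ξ β] ψ]: functor [ξ β] : ⟨⟨e, e⟩, e⟩, argument ψ : ⟨e, e⟩; result e.
[α μ]: functor μ : ⟨⟨t, t⟩, ⟨e, ⟨⟨e, ⟨t, e⟩⟩, e⟩⟩⟩, argument α : ⟨t, t⟩; result ⟨e, ⟨⟨e, ⟨t, e⟩⟩, e⟩⟩.
[δ [α μ]]: functor δ : ⟨⟨e, ⟨⟨e, ⟨t, e⟩⟩, e⟩⟩, ⟨e, t⟩⟩, argument [α μ] : ⟨e, ⟨⟨e, ⟨t, e⟩⟩, e⟩⟩; result ⟨e, t⟩.
[[[ξ β] ψ] [δ [α μ]]]: functor [δ [α μ]] : ⟨e, t⟩, argument [[ξ β] ψ] : e; result t.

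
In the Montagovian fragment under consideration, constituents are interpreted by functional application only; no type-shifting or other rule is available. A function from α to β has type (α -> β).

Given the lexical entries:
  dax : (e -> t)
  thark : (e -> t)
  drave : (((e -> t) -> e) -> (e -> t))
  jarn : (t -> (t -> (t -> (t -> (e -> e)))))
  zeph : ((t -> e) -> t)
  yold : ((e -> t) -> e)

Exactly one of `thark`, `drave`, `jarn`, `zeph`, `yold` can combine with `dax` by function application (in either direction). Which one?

thark : (e -> t) — no; dax wants e, and thark wants e.
drave : (((e -> t) -> e) -> (e -> t)) — no; dax wants e, and drave wants ((e -> t) -> e).
jarn : (t -> (t -> (t -> (t -> (e -> e))))) — no; dax wants e, and jarn wants t.
zeph : ((t -> e) -> t) — no; dax wants e, and zeph wants (t -> e).
yold — combines: yold : ((e -> t) -> e) takes dax : (e -> t) as argument, giving e.

yold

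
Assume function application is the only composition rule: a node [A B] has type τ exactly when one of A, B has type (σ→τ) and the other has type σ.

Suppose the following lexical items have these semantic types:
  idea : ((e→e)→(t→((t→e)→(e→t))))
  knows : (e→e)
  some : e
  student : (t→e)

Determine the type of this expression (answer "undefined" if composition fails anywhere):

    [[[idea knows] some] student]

[idea knows] — idea of type ((e→e)→(t→((t→e)→(e→t)))) combines with knows of type (e→e): type (t→((t→e)→(e→t))).
[[idea knows] some]: (t→((t→e)→(e→t))) with e — neither is a function whose domain matches the other; composition fails here.

undefined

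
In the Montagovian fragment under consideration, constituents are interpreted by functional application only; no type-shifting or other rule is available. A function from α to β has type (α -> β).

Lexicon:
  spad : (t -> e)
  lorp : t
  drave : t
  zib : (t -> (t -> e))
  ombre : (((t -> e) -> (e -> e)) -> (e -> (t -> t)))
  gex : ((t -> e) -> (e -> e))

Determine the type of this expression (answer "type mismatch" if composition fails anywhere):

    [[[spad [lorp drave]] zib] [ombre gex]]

At [lorp drave]: neither t nor t can take the other as argument; the node is ill-typed.

type mismatch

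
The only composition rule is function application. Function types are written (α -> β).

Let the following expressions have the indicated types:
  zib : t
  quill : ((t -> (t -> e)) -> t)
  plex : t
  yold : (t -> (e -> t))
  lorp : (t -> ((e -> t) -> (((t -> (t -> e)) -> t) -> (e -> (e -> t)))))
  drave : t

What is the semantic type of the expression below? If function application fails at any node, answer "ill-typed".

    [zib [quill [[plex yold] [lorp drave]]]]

ill-typed

[plex yold] — yold of type (t -> (e -> t)) combines with plex of type t: type (e -> t).
[lorp drave] — lorp of type (t -> ((e -> t) -> (((t -> (t -> e)) -> t) -> (e -> (e -> t))))) combines with drave of type t: type ((e -> t) -> (((t -> (t -> e)) -> t) -> (e -> (e -> t)))).
[[plex yold] [lorp drave]] — [lorp drave] of type ((e -> t) -> (((t -> (t -> e)) -> t) -> (e -> (e -> t)))) combines with [plex yold] of type (e -> t): type (((t -> (t -> e)) -> t) -> (e -> (e -> t))).
[quill [[plex yold] [lorp drave]]] — [[plex yold] [lorp drave]] of type (((t -> (t -> e)) -> t) -> (e -> (e -> t))) combines with quill of type ((t -> (t -> e)) -> t): type (e -> (e -> t)).
[zib [quill [[plex yold] [lorp drave]]]]: t with (e -> (e -> t)) — neither is a function whose domain matches the other; composition fails here.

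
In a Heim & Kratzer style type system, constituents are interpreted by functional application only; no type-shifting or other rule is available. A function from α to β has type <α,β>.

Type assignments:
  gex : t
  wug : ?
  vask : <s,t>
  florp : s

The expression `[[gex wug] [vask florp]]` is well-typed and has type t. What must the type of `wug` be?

<t,<t,t>>

For [[gex wug] [vask florp]] to have type t with [vask florp] of type t, [gex wug] must be the function: [gex wug] : <t,t>.
For [gex wug] to have type <t,t> with gex of type t, wug must be the function: wug : <t,<t,t>>.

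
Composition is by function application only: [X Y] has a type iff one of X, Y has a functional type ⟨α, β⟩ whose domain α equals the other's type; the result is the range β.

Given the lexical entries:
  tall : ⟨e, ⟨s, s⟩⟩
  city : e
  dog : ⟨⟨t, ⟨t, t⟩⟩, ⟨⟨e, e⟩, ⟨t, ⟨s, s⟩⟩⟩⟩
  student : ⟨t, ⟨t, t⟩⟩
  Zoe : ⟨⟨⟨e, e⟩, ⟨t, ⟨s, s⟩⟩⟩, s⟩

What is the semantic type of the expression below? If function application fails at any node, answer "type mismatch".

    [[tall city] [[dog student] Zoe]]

s

[tall city]: ⟨e, ⟨s, s⟩⟩ applied to e yields ⟨s, s⟩.
[dog student]: ⟨⟨t, ⟨t, t⟩⟩, ⟨⟨e, e⟩, ⟨t, ⟨s, s⟩⟩⟩⟩ applied to ⟨t, ⟨t, t⟩⟩ yields ⟨⟨e, e⟩, ⟨t, ⟨s, s⟩⟩⟩.
[[dog student] Zoe]: ⟨⟨⟨e, e⟩, ⟨t, ⟨s, s⟩⟩⟩, s⟩ applied to ⟨⟨e, e⟩, ⟨t, ⟨s, s⟩⟩⟩ yields s.
[[tall city] [[dog student] Zoe]]: ⟨s, s⟩ applied to s yields s.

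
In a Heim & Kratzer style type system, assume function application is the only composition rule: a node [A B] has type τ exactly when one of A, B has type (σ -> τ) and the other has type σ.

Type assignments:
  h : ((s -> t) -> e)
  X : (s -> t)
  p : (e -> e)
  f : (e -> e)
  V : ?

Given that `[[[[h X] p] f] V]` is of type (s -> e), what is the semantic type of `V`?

(e -> (s -> e))

[[[[h X] p] f] V] must have type (s -> e). The sister [[[h X] p] f] has type e; that is not a function onto (s -> e), so V must be the functor, of type (e -> (s -> e)).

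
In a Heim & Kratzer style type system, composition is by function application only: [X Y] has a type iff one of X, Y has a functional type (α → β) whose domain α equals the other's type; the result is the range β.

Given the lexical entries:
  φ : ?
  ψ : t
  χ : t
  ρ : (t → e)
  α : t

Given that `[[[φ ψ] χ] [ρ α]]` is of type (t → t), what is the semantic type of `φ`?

At [[[φ ψ] χ] [ρ α]] (required: (t → t)): [ρ α] is e, which is not a function with range (t → t); hence [[φ ψ] χ] is the functor — type (e → (t → t)).
At [[φ ψ] χ] (required: (e → (t → t))): χ is t, which is not a function with range (e → (t → t)); hence [φ ψ] is the functor — type (t → (e → (t → t))).
At [φ ψ] (required: (t → (e → (t → t)))): ψ is t, which is not a function with range (t → (e → (t → t))); hence φ is the functor — type (t → (t → (e → (t → t)))).

(t → (t → (e → (t → t))))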